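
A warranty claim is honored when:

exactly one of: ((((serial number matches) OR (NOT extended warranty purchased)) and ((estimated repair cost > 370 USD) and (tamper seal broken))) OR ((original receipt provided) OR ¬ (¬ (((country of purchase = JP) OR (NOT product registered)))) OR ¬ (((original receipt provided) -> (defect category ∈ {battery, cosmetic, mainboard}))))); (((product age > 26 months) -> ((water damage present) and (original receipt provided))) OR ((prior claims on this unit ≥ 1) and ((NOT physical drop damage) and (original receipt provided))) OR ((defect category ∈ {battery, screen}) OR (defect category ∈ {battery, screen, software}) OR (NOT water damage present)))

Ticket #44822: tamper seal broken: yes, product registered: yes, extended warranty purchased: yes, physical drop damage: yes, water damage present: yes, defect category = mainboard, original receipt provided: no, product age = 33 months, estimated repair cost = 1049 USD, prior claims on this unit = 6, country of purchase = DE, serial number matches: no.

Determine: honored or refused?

Atomic conditions:
  serial number matches: no → false
  NOT extended warranty purchased: yes → false
  estimated repair cost > 370 USD: 1049 > 370 is true
  tamper seal broken: yes → true
  original receipt provided: no → false
  country of purchase = JP: DE == JP is false
  NOT product registered: yes → false
  defect category ∈ {battery, cosmetic, mainboard}: mainboard is in the set → true
  product age > 26 months: 33 > 26 is true
  water damage present: yes → true
  prior claims on this unit ≥ 1: 6 ≥ 1 is true
  NOT physical drop damage: yes → false
  defect category ∈ {battery, screen}: mainboard is not in the set → false
  defect category ∈ {battery, screen, software}: mainboard is not in the set → false
  NOT water damage present: yes → false
Combine:
[1.1.1] false OR false = false
[1.1.2] true AND true = true
[1.1] false AND true = false
[1.2.2.1.1] false OR false = false
[1.2.2.1] NOT false = true
[1.2.2] NOT true = false
[1.2.3.1] false → true (antecedent false ⇒ implication holds) = true
[1.2.3] NOT true = false
[1.2] false OR false OR false = false
[1] false OR false = false
[2.1.2] true AND false = false
[2.1] true → false = false
[2.2.2] false AND false = false
[2.2] true AND false = false
[2.3] false OR false OR false = false
[2] false OR false OR false = false
[root] exactly-one(false, false) = false
Overall: false → refused

Refused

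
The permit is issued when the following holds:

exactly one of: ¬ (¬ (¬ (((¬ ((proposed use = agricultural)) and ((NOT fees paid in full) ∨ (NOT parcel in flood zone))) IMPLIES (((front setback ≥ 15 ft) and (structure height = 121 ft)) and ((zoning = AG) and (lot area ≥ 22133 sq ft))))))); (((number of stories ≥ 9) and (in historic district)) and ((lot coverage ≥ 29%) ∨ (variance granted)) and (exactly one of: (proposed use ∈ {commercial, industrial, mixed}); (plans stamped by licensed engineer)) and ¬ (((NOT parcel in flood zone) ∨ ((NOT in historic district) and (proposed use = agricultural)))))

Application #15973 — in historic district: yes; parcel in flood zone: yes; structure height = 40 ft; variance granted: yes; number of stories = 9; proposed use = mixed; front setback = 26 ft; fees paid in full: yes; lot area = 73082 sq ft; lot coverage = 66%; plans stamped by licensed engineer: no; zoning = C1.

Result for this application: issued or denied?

Issued

Atomic conditions:
  proposed use = agricultural: mixed == agricultural is false
  NOT fees paid in full: yes → false
  NOT parcel in flood zone: yes → false
  front setback ≥ 15 ft: 26 ≥ 15 is true
  structure height = 121 ft: 40 == 121 is false
  zoning = AG: C1 == AG is false
  lot area ≥ 22133 sq ft: 73082 ≥ 22133 is true
  number of stories ≥ 9: 9 ≥ 9 is true
  in historic district: yes → true
  lot coverage ≥ 29%: 66 ≥ 29 is true
  variance granted: yes → true
  proposed use ∈ {commercial, industrial, mixed}: mixed is in the set → true
  plans stamped by licensed engineer: no → false
  NOT in historic district: yes → false
Combine:
[1.1.1.1.1.1] NOT false = true
[1.1.1.1.1.2] false OR false = false
[1.1.1.1.1] true AND false = false
[1.1.1.1.2.1] true AND false = false
[1.1.1.1.2.2] false AND true = false
[1.1.1.1.2] false AND false = false
[1.1.1.1] false → false (antecedent false ⇒ implication holds) = true
[1.1.1] NOT true = false
[1.1] NOT false = true
[1] NOT true = false
[2.1] true AND true = true
[2.2] true OR true = true
[2.3] exactly-one(true, false) = true
[2.4.1.2] false AND false = false
[2.4.1] false OR false = false
[2.4] NOT false = true
[2] true AND true AND true AND true = true
[root] exactly-one(false, true) = true
Overall: true → issued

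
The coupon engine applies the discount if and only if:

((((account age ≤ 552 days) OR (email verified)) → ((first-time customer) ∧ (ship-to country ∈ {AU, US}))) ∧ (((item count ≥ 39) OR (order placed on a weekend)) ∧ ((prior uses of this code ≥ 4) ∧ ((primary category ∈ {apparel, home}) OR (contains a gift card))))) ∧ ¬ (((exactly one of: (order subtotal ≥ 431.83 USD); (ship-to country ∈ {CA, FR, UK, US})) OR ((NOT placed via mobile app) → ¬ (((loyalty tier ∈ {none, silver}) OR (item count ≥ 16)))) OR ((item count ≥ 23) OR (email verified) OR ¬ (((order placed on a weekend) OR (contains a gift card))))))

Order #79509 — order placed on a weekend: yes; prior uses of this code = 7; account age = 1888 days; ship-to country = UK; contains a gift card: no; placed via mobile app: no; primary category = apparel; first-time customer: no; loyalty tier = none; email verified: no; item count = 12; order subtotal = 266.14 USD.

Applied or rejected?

Rejected

Atomic conditions:
  account age ≤ 552 days: 1888 ≤ 552 is false
  email verified: no → false
  first-time customer: no → false
  ship-to country ∈ {AU, US}: UK is not in the set → false
  item count ≥ 39: 12 ≥ 39 is false
  order placed on a weekend: yes → true
  prior uses of this code ≥ 4: 7 ≥ 4 is true
  primary category ∈ {apparel, home}: apparel is in the set → true
  contains a gift card: no → false
  order subtotal ≥ 431.83 USD: 266.14 ≥ 431.83 is false
  ship-to country ∈ {CA, FR, UK, US}: UK is in the set → true
  NOT placed via mobile app: no → true
  loyalty tier ∈ {none, silver}: none is in the set → true
  item count ≥ 16: 12 ≥ 16 is false
  item count ≥ 23: 12 ≥ 23 is false
Combine:
[1.1.1] false OR false = false
[1.1.2] false AND false = false
[1.1] false → false (antecedent false ⇒ implication holds) = true
[1.2.1] false OR true = true
[1.2.2.2] true OR false = true
[1.2.2] true AND true = true
[1.2] true AND true = true
[1] true AND true = true
[2.1.1] exactly-one(false, true) = true
[2.1.2.2.1] true OR false = true
[2.1.2.2] NOT true = false
[2.1.2] true → false = false
[2.1.3.3.1] true OR false = true
[2.1.3.3] NOT true = false
[2.1.3] false OR false OR false = false
[2.1] true OR false OR false = true
[2] NOT true = false
[root] true AND false = false
Overall: false → rejected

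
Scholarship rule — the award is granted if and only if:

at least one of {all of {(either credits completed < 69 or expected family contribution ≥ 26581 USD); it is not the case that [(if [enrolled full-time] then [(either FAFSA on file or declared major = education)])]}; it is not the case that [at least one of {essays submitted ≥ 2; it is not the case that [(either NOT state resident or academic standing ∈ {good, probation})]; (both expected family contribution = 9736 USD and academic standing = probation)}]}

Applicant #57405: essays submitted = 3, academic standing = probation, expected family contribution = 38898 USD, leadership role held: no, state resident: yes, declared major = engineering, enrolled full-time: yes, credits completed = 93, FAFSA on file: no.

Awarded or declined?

Atomic conditions:
  credits completed < 69: 93 < 69 is false
  expected family contribution ≥ 26581 USD: 38898 ≥ 26581 is true
  enrolled full-time: yes → true
  FAFSA on file: no → false
  declared major = education: engineering == education is false
  essays submitted ≥ 2: 3 ≥ 2 is true
  NOT state resident: yes → false
  academic standing ∈ {good, probation}: probation is in the set → true
  expected family contribution = 9736 USD: 38898 == 9736 is false
  academic standing = probation: probation == probation is true
Combine:
[1.1] false OR true = true
[1.2.1.2] false OR false = false
[1.2.1] true → false = false
[1.2] NOT false = true
[1] true AND true = true
[2.1.2.1] false OR true = true
[2.1.2] NOT true = false
[2.1.3] false AND true = false
[2.1] true OR false OR false = true
[2] NOT true = false
[root] true OR false = true
Overall: true → awarded

Awarded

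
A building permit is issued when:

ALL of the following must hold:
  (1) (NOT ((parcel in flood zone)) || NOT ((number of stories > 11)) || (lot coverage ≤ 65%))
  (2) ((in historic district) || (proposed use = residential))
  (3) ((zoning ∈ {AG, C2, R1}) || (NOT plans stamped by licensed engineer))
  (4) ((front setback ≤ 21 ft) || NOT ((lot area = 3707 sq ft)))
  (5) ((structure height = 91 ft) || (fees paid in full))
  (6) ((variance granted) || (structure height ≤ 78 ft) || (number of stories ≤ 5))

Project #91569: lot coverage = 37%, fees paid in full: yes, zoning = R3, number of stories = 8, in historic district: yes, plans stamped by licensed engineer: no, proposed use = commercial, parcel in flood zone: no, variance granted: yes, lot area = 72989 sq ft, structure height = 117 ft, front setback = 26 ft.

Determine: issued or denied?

Issued

Atomic conditions:
  parcel in flood zone: no → false
  number of stories > 11: 8 > 11 is false
  lot coverage ≤ 65%: 37 ≤ 65 is true
  in historic district: yes → true
  proposed use = residential: commercial == residential is false
  zoning ∈ {AG, C2, R1}: R3 is not in the set → false
  NOT plans stamped by licensed engineer: no → true
  front setback ≤ 21 ft: 26 ≤ 21 is false
  lot area = 3707 sq ft: 72989 == 3707 is false
  structure height = 91 ft: 117 == 91 is false
  fees paid in full: yes → true
  variance granted: yes → true
  structure height ≤ 78 ft: 117 ≤ 78 is false
  number of stories ≤ 5: 8 ≤ 5 is false
Combine:
[1.1] NOT false = true
[1.2] NOT false = true
[1] true OR true OR true = true
[2] true OR false = true
[3] false OR true = true
[4.2] NOT false = true
[4] false OR true = true
[5] false OR true = true
[6] true OR false OR false = true
[root] true AND true AND true AND true AND true AND true = true
Overall: true → issued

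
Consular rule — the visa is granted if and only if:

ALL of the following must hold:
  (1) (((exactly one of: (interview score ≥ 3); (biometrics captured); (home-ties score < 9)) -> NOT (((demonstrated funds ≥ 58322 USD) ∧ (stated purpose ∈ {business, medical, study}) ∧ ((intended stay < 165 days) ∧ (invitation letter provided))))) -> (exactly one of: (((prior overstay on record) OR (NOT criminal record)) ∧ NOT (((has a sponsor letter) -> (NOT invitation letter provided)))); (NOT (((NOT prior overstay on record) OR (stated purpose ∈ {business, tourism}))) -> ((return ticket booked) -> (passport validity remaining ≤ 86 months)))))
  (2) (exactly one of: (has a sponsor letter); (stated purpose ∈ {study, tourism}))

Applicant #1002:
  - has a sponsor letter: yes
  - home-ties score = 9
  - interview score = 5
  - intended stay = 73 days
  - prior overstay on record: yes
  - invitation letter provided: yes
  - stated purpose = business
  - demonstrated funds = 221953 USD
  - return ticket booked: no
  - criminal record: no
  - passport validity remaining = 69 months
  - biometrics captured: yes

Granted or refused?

Atomic conditions:
  interview score ≥ 3: 5 ≥ 3 is true
  biometrics captured: yes → true
  home-ties score < 9: 9 < 9 is false
  demonstrated funds ≥ 58322 USD: 221953 ≥ 58322 is true
  stated purpose ∈ {business, medical, study}: business is in the set → true
  intended stay < 165 days: 73 < 165 is true
  invitation letter provided: yes → true
  prior overstay on record: yes → true
  NOT criminal record: no → true
  has a sponsor letter: yes → true
  NOT invitation letter provided: yes → false
  NOT prior overstay on record: yes → false
  stated purpose ∈ {business, tourism}: business is in the set → true
  return ticket booked: no → false
  passport validity remaining ≤ 86 months: 69 ≤ 86 is true
  stated purpose ∈ {study, tourism}: business is not in the set → false
Combine:
[1.1.1] exactly-one(true, true, false) = false
[1.1.2.1.3] true AND true = true
[1.1.2.1] true AND true AND true = true
[1.1.2] NOT true = false
[1.1] false → false (antecedent false ⇒ implication holds) = true
[1.2.1.1] true OR true = true
[1.2.1.2.1] true → false = false
[1.2.1.2] NOT false = true
[1.2.1] true AND true = true
[1.2.2.1.1] false OR true = true
[1.2.2.1] NOT true = false
[1.2.2.2] false → true (antecedent false ⇒ implication holds) = true
[1.2.2] false → true (antecedent false ⇒ implication holds) = true
[1.2] exactly-one(true, true) = false
[1] true → false = false
[2] exactly-one(true, false) = true
[root] false AND true = false
Overall: false → refused

Refused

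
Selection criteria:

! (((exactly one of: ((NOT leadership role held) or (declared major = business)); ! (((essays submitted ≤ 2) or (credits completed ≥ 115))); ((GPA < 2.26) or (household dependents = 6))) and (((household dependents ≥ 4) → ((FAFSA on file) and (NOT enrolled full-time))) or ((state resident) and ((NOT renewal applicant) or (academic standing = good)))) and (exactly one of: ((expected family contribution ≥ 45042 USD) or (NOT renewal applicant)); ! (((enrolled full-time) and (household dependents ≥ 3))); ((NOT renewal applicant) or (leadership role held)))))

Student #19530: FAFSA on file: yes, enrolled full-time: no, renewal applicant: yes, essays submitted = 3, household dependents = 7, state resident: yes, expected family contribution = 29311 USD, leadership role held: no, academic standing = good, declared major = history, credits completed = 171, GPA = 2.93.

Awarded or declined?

Declined

Atomic conditions:
  NOT leadership role held: no → true
  declared major = business: history == business is false
  essays submitted ≤ 2: 3 ≤ 2 is false
  credits completed ≥ 115: 171 ≥ 115 is true
  GPA < 2.26: 2.93 < 2.26 is false
  household dependents = 6: 7 == 6 is false
  household dependents ≥ 4: 7 ≥ 4 is true
  FAFSA on file: yes → true
  NOT enrolled full-time: no → true
  state resident: yes → true
  NOT renewal applicant: yes → false
  academic standing = good: good == good is true
  expected family contribution ≥ 45042 USD: 29311 ≥ 45042 is false
  enrolled full-time: no → false
  household dependents ≥ 3: 7 ≥ 3 is true
  leadership role held: no → false
Combine:
[1.1.1] true OR false = true
[1.1.2.1] false OR true = true
[1.1.2] NOT true = false
[1.1.3] false OR false = false
[1.1] exactly-one(true, false, false) = true
[1.2.1.2] true AND true = true
[1.2.1] true → true = true
[1.2.2.2] false OR true = true
[1.2.2] true AND true = true
[1.2] true OR true = true
[1.3.1] false OR false = false
[1.3.2.1] false AND true = false
[1.3.2] NOT false = true
[1.3.3] false OR false = false
[1.3] exactly-one(false, true, false) = true
[1] true AND true AND true = true
[root] NOT true = false
Overall: false → declined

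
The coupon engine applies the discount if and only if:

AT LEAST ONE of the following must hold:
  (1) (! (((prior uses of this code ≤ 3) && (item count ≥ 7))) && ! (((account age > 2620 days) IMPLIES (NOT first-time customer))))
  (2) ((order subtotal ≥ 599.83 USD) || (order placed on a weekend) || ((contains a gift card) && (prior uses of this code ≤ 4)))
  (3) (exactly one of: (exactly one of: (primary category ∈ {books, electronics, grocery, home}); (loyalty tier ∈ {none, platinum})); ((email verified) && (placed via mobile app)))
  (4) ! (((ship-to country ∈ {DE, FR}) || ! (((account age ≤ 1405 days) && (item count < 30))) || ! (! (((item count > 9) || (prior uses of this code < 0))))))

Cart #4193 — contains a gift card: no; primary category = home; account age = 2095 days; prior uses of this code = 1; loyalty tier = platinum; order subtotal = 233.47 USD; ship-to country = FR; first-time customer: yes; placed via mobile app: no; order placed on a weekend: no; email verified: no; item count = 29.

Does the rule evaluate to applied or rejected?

Atomic conditions:
  prior uses of this code ≤ 3: 1 ≤ 3 is true
  item count ≥ 7: 29 ≥ 7 is true
  account age > 2620 days: 2095 > 2620 is false
  NOT first-time customer: yes → false
  order subtotal ≥ 599.83 USD: 233.47 ≥ 599.83 is false
  order placed on a weekend: no → false
  contains a gift card: no → false
  prior uses of this code ≤ 4: 1 ≤ 4 is true
  primary category ∈ {books, electronics, grocery, home}: home is in the set → true
  loyalty tier ∈ {none, platinum}: platinum is in the set → true
  email verified: no → false
  placed via mobile app: no → false
  ship-to country ∈ {DE, FR}: FR is in the set → true
  account age ≤ 1405 days: 2095 ≤ 1405 is false
  item count < 30: 29 < 30 is true
  item count > 9: 29 > 9 is true
  prior uses of this code < 0: 1 < 0 is false
Combine:
[1.1.1] true AND true = true
[1.1] NOT true = false
[1.2.1] false → false (antecedent false ⇒ implication holds) = true
[1.2] NOT true = false
[1] false AND false = false
[2.3] false AND true = false
[2] false OR false OR false = false
[3.1] exactly-one(true, true) = false
[3.2] false AND false = false
[3] exactly-one(false, false) = false
[4.1.2.1] false AND true = false
[4.1.2] NOT false = true
[4.1.3.1.1] true OR false = true
[4.1.3.1] NOT true = false
[4.1.3] NOT false = true
[4.1] true OR true OR true = true
[4] NOT true = false
[root] false OR false OR false OR false = false
Overall: false → rejected

Rejected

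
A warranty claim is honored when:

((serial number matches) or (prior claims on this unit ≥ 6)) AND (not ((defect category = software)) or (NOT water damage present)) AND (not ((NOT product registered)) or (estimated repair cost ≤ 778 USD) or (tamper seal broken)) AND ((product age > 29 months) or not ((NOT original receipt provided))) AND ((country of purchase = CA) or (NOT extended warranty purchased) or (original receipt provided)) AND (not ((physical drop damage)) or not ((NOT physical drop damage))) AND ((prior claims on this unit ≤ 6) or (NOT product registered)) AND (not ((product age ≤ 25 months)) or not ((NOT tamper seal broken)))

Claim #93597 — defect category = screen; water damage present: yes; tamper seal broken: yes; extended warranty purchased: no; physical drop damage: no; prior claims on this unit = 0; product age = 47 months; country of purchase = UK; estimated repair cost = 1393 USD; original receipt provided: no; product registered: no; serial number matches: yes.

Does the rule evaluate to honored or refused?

Honored

Atomic conditions:
  serial number matches: yes → true
  prior claims on this unit ≥ 6: 0 ≥ 6 is false
  defect category = software: screen == software is false
  NOT water damage present: yes → false
  NOT product registered: no → true
  estimated repair cost ≤ 778 USD: 1393 ≤ 778 is false
  tamper seal broken: yes → true
  product age > 29 months: 47 > 29 is true
  NOT original receipt provided: no → true
  country of purchase = CA: UK == CA is false
  NOT extended warranty purchased: no → true
  original receipt provided: no → false
  physical drop damage: no → false
  NOT physical drop damage: no → true
  prior claims on this unit ≤ 6: 0 ≤ 6 is true
  product age ≤ 25 months: 47 ≤ 25 is false
  NOT tamper seal broken: yes → false
Combine:
[1] true OR false = true
[2.1] NOT false = true
[2] true OR false = true
[3.1] NOT true = false
[3] false OR false OR true = true
[4.2] NOT true = false
[4] true OR false = true
[5] false OR true OR false = true
[6.1] NOT false = true
[6.2] NOT true = false
[6] true OR false = true
[7] true OR true = true
[8.1] NOT false = true
[8.2] NOT false = true
[8] true OR true = true
[root] true AND true AND true AND true AND true AND true AND true AND true = true
Overall: true → honored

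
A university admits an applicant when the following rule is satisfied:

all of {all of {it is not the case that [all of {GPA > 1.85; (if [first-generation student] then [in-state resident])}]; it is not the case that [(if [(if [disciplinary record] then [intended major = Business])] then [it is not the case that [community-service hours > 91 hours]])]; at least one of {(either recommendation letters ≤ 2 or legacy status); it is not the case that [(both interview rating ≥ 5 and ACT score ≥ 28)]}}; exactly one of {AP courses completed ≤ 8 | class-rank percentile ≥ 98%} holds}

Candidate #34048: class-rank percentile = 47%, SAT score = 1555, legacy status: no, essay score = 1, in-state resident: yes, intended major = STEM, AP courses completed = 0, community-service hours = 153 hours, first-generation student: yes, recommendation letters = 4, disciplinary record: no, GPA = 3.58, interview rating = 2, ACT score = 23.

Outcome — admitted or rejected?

Rejected

Atomic conditions:
  GPA > 1.85: 3.58 > 1.85 is true
  first-generation student: yes → true
  in-state resident: yes → true
  disciplinary record: no → false
  intended major = Business: STEM == Business is false
  community-service hours > 91 hours: 153 > 91 is true
  recommendation letters ≤ 2: 4 ≤ 2 is false
  legacy status: no → false
  interview rating ≥ 5: 2 ≥ 5 is false
  ACT score ≥ 28: 23 ≥ 28 is false
  AP courses completed ≤ 8: 0 ≤ 8 is true
  class-rank percentile ≥ 98%: 47 ≥ 98 is false
Combine:
[1.1.1.2] true → true = true
[1.1.1] true AND true = true
[1.1] NOT true = false
[1.2.1.1] false → false (antecedent false ⇒ implication holds) = true
[1.2.1.2] NOT true = false
[1.2.1] true → false = false
[1.2] NOT false = true
[1.3.1] false OR false = false
[1.3.2.1] false AND false = false
[1.3.2] NOT false = true
[1.3] false OR true = true
[1] false AND true AND true = false
[2] exactly-one(true, false) = true
[root] false AND true = false
Overall: false → rejected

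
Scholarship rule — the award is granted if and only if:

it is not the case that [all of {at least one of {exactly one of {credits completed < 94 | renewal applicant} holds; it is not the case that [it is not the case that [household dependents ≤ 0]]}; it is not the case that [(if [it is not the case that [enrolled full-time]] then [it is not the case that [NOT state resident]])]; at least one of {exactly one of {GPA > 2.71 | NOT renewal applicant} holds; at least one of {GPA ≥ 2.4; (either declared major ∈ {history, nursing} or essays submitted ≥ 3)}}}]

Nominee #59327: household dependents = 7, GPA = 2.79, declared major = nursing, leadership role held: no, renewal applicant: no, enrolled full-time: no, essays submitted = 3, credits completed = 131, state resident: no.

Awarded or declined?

Awarded

Atomic conditions:
  credits completed < 94: 131 < 94 is false
  renewal applicant: no → false
  household dependents ≤ 0: 7 ≤ 0 is false
  enrolled full-time: no → false
  NOT state resident: no → true
  GPA > 2.71: 2.79 > 2.71 is true
  NOT renewal applicant: no → true
  GPA ≥ 2.4: 2.79 ≥ 2.4 is true
  declared major ∈ {history, nursing}: nursing is in the set → true
  essays submitted ≥ 3: 3 ≥ 3 is true
Combine:
[1.1.1] exactly-one(false, false) = false
[1.1.2.1] NOT false = true
[1.1.2] NOT true = false
[1.1] false OR false = false
[1.2.1.1] NOT false = true
[1.2.1.2] NOT true = false
[1.2.1] true → false = false
[1.2] NOT false = true
[1.3.1] exactly-one(true, true) = false
[1.3.2.2] true OR true = true
[1.3.2] true OR true = true
[1.3] false OR true = true
[1] false AND true AND true = false
[root] NOT false = true
Overall: true → awarded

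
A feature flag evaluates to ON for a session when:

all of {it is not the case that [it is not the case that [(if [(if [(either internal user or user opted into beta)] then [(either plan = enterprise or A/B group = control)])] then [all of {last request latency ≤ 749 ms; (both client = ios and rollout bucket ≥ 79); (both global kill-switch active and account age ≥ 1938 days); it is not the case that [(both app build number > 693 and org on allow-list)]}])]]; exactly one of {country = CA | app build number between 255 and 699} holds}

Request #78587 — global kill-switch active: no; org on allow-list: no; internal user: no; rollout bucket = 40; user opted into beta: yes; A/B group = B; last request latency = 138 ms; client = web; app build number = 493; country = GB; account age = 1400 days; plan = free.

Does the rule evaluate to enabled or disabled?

Atomic conditions:
  internal user: no → false
  user opted into beta: yes → true
  plan = enterprise: free == enterprise is false
  A/B group = control: B == control is false
  last request latency ≤ 749 ms: 138 ≤ 749 is true
  client = ios: web == ios is false
  rollout bucket ≥ 79: 40 ≥ 79 is false
  global kill-switch active: no → false
  account age ≥ 1938 days: 1400 ≥ 1938 is false
  app build number > 693: 493 > 693 is false
  org on allow-list: no → false
  country = CA: GB == CA is false
  app build number between 255 and 699: 493 in [255, 699] is true
Combine:
[1.1.1.1.1] false OR true = true
[1.1.1.1.2] false OR false = false
[1.1.1.1] true → false = false
[1.1.1.2.2] false AND false = false
[1.1.1.2.3] false AND false = false
[1.1.1.2.4.1] false AND false = false
[1.1.1.2.4] NOT false = true
[1.1.1.2] true AND false AND false AND true = false
[1.1.1] false → false (antecedent false ⇒ implication holds) = true
[1.1] NOT true = false
[1] NOT false = true
[2] exactly-one(false, true) = true
[root] true AND true = true
Overall: true → enabled

Enabled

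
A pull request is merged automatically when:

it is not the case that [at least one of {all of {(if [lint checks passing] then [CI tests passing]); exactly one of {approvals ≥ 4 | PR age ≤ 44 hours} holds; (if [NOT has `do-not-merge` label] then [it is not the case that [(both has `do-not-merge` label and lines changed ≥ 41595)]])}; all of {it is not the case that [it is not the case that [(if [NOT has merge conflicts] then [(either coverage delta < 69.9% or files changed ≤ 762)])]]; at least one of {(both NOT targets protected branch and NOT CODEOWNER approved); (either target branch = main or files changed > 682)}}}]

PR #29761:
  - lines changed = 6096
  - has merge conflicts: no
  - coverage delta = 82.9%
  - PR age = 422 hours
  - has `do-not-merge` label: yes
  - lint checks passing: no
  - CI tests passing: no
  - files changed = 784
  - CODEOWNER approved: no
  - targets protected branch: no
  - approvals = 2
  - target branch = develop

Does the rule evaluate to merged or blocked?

Merged

Atomic conditions:
  lint checks passing: no → false
  CI tests passing: no → false
  approvals ≥ 4: 2 ≥ 4 is false
  PR age ≤ 44 hours: 422 ≤ 44 is false
  NOT has `do-not-merge` label: yes → false
  has `do-not-merge` label: yes → true
  lines changed ≥ 41595: 6096 ≥ 41595 is false
  NOT has merge conflicts: no → true
  coverage delta < 69.9%: 82.9 < 69.9 is false
  files changed ≤ 762: 784 ≤ 762 is false
  NOT targets protected branch: no → true
  NOT CODEOWNER approved: no → true
  target branch = main: develop == main is false
  files changed > 682: 784 > 682 is true
Combine:
[1.1.1] false → false (antecedent false ⇒ implication holds) = true
[1.1.2] exactly-one(false, false) = false
[1.1.3.2.1] true AND false = false
[1.1.3.2] NOT false = true
[1.1.3] false → true (antecedent false ⇒ implication holds) = true
[1.1] true AND false AND true = false
[1.2.1.1.1.2] false OR false = false
[1.2.1.1.1] true → false = false
[1.2.1.1] NOT false = true
[1.2.1] NOT true = false
[1.2.2.1] true AND true = true
[1.2.2.2] false OR true = true
[1.2.2] true OR true = true
[1.2] false AND true = false
[1] false OR false = false
[root] NOT false = true
Overall: true → merged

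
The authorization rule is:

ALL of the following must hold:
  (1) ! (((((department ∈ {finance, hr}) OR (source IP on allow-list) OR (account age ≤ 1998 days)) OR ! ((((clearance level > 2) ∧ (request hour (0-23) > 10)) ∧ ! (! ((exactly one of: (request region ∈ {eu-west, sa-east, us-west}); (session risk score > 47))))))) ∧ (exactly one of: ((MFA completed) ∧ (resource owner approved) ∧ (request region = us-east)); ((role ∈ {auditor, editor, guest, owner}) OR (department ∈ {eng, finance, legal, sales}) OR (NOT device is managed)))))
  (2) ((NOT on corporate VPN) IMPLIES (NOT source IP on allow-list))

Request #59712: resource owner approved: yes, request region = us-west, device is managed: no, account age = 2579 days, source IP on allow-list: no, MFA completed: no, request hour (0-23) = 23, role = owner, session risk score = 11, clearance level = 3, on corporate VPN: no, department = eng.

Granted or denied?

Atomic conditions:
  department ∈ {finance, hr}: eng is not in the set → false
  source IP on allow-list: no → false
  account age ≤ 1998 days: 2579 ≤ 1998 is false
  clearance level > 2: 3 > 2 is true
  request hour (0-23) > 10: 23 > 10 is true
  request region ∈ {eu-west, sa-east, us-west}: us-west is in the set → true
  session risk score > 47: 11 > 47 is false
  MFA completed: no → false
  resource owner approved: yes → true
  request region = us-east: us-west == us-east is false
  role ∈ {auditor, editor, guest, owner}: owner is in the set → true
  department ∈ {eng, finance, legal, sales}: eng is in the set → true
  NOT device is managed: no → true
  NOT on corporate VPN: no → true
  NOT source IP on allow-list: no → true
Combine:
[1.1.1.1] false OR false OR false = false
[1.1.1.2.1.1] true AND true = true
[1.1.1.2.1.2.1.1] exactly-one(true, false) = true
[1.1.1.2.1.2.1] NOT true = false
[1.1.1.2.1.2] NOT false = true
[1.1.1.2.1] true AND true = true
[1.1.1.2] NOT true = false
[1.1.1] false OR false = false
[1.1.2.1] false AND true AND false = false
[1.1.2.2] true OR true OR true = true
[1.1.2] exactly-one(false, true) = true
[1.1] false AND true = false
[1] NOT false = true
[2] true → true = true
[root] true AND true = true
Overall: true → granted

Granted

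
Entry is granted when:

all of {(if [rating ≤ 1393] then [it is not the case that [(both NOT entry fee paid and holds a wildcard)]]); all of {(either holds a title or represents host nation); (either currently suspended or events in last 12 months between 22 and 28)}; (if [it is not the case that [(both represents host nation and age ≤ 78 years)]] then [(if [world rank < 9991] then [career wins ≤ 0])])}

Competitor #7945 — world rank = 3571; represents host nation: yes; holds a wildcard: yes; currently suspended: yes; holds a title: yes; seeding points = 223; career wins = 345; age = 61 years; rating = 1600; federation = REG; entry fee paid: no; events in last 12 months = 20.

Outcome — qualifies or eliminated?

Qualifies

Atomic conditions:
  rating ≤ 1393: 1600 ≤ 1393 is false
  NOT entry fee paid: no → true
  holds a wildcard: yes → true
  holds a title: yes → true
  represents host nation: yes → true
  currently suspended: yes → true
  events in last 12 months between 22 and 28: 20 in [22, 28] is false
  age ≤ 78 years: 61 ≤ 78 is true
  world rank < 9991: 3571 < 9991 is true
  career wins ≤ 0: 345 ≤ 0 is false
Combine:
[1.2.1] true AND true = true
[1.2] NOT true = false
[1] false → false (antecedent false ⇒ implication holds) = true
[2.1] true OR true = true
[2.2] true OR false = true
[2] true AND true = true
[3.1.1] true AND true = true
[3.1] NOT true = false
[3.2] true → false = false
[3] false → false (antecedent false ⇒ implication holds) = true
[root] true AND true AND true = true
Overall: true → qualifies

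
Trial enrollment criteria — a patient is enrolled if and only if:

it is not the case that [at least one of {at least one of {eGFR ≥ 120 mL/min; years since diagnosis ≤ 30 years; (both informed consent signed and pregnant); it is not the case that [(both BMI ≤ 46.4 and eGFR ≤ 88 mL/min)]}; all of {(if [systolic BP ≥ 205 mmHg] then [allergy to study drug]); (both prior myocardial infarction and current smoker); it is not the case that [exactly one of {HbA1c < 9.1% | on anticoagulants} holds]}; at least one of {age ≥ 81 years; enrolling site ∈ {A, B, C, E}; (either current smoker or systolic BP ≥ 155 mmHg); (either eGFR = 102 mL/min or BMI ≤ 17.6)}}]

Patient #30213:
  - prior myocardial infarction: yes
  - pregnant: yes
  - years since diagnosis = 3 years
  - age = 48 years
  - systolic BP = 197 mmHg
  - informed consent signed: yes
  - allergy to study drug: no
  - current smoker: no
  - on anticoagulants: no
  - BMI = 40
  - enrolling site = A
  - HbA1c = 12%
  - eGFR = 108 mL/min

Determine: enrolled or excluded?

Excluded

Atomic conditions:
  eGFR ≥ 120 mL/min: 108 ≥ 120 is false
  years since diagnosis ≤ 30 years: 3 ≤ 30 is true
  informed consent signed: yes → true
  pregnant: yes → true
  BMI ≤ 46.4: 40 ≤ 46.4 is true
  eGFR ≤ 88 mL/min: 108 ≤ 88 is false
  systolic BP ≥ 205 mmHg: 197 ≥ 205 is false
  allergy to study drug: no → false
  prior myocardial infarction: yes → true
  current smoker: no → false
  HbA1c < 9.1%: 12 < 9.1 is false
  on anticoagulants: no → false
  age ≥ 81 years: 48 ≥ 81 is false
  enrolling site ∈ {A, B, C, E}: A is in the set → true
  systolic BP ≥ 155 mmHg: 197 ≥ 155 is true
  eGFR = 102 mL/min: 108 == 102 is false
  BMI ≤ 17.6: 40 ≤ 17.6 is false
Combine:
[1.1.3] true AND true = true
[1.1.4.1] true AND false = false
[1.1.4] NOT false = true
[1.1] false OR true OR true OR true = true
[1.2.1] false → false (antecedent false ⇒ implication holds) = true
[1.2.2] true AND false = false
[1.2.3.1] exactly-one(false, false) = false
[1.2.3] NOT false = true
[1.2] true AND false AND true = false
[1.3.3] false OR true = true
[1.3.4] false OR false = false
[1.3] false OR true OR true OR false = true
[1] true OR false OR true = true
[root] NOT true = false
Overall: false → excluded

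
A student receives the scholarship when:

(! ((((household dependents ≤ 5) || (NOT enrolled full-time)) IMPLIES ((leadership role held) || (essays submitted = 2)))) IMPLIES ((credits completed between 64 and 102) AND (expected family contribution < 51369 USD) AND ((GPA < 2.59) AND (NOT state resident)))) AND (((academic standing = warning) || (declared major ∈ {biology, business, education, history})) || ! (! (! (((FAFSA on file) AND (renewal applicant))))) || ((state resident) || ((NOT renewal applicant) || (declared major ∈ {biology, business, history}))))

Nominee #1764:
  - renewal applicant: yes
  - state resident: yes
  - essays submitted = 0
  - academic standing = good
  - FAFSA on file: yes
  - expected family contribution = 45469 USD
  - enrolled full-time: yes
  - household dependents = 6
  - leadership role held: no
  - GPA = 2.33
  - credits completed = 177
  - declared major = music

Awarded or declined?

Awarded

Atomic conditions:
  household dependents ≤ 5: 6 ≤ 5 is false
  NOT enrolled full-time: yes → false
  leadership role held: no → false
  essays submitted = 2: 0 == 2 is false
  credits completed between 64 and 102: 177 in [64, 102] is false
  expected family contribution < 51369 USD: 45469 < 51369 is true
  GPA < 2.59: 2.33 < 2.59 is true
  NOT state resident: yes → false
  academic standing = warning: good == warning is false
  declared major ∈ {biology, business, education, history}: music is not in the set → false
  FAFSA on file: yes → true
  renewal applicant: yes → true
  state resident: yes → true
  NOT renewal applicant: yes → false
  declared major ∈ {biology, business, history}: music is not in the set → false
Combine:
[1.1.1.1] false OR false = false
[1.1.1.2] false OR false = false
[1.1.1] false → false (antecedent false ⇒ implication holds) = true
[1.1] NOT true = false
[1.2.3] true AND false = false
[1.2] false AND true AND false = false
[1] false → false (antecedent false ⇒ implication holds) = true
[2.1] false OR false = false
[2.2.1.1.1] true AND true = true
[2.2.1.1] NOT true = false
[2.2.1] NOT false = true
[2.2] NOT true = false
[2.3.2] false OR false = false
[2.3] true OR false = true
[2] false OR false OR true = true
[root] true AND true = true
Overall: true → awarded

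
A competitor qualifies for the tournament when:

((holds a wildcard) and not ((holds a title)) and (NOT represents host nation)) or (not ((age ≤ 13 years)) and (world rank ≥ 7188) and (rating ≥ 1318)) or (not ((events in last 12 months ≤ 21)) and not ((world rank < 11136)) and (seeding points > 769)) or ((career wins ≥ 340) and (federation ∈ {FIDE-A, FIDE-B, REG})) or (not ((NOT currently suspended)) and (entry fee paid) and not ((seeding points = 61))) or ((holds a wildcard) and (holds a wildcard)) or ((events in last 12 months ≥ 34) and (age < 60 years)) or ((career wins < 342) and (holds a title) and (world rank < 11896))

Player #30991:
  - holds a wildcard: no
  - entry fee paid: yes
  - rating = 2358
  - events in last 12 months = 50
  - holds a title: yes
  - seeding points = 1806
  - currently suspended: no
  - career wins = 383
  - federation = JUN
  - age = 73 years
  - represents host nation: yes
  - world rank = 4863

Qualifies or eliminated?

Atomic conditions:
  holds a wildcard: no → false
  holds a title: yes → true
  NOT represents host nation: yes → false
  age ≤ 13 years: 73 ≤ 13 is false
  world rank ≥ 7188: 4863 ≥ 7188 is false
  rating ≥ 1318: 2358 ≥ 1318 is true
  events in last 12 months ≤ 21: 50 ≤ 21 is false
  world rank < 11136: 4863 < 11136 is true
  seeding points > 769: 1806 > 769 is true
  career wins ≥ 340: 383 ≥ 340 is true
  federation ∈ {FIDE-A, FIDE-B, REG}: JUN is not in the set → false
  NOT currently suspended: no → true
  entry fee paid: yes → true
  seeding points = 61: 1806 == 61 is false
  events in last 12 months ≥ 34: 50 ≥ 34 is true
  age < 60 years: 73 < 60 is false
  career wins < 342: 383 < 342 is false
  world rank < 11896: 4863 < 11896 is true
Combine:
[1.2] NOT true = false
[1] false AND false AND false = false
[2.1] NOT false = true
[2] true AND false AND true = false
[3.1] NOT false = true
[3.2] NOT true = false
[3] true AND false AND true = false
[4] true AND false = false
[5.1] NOT true = false
[5.3] NOT false = true
[5] false AND true AND true = false
[6] false AND false = false
[7] true AND false = false
[8] false AND true AND true = false
[root] false OR false OR false OR false OR false OR false OR false OR false = false
Overall: false → eliminated

Eliminated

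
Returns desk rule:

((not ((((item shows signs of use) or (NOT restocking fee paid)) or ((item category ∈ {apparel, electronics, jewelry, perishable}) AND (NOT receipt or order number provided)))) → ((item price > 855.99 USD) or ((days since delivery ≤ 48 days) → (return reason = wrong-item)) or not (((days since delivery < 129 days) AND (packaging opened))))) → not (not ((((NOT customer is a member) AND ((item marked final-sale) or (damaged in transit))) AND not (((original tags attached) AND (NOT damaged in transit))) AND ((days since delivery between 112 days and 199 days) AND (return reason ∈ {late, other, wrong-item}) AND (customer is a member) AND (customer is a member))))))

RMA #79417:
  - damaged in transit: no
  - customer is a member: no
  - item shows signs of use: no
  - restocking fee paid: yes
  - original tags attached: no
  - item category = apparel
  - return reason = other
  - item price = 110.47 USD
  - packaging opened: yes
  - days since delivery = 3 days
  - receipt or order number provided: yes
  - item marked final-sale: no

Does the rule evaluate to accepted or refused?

Accepted

Atomic conditions:
  item shows signs of use: no → false
  NOT restocking fee paid: yes → false
  item category ∈ {apparel, electronics, jewelry, perishable}: apparel is in the set → true
  NOT receipt or order number provided: yes → false
  item price > 855.99 USD: 110.47 > 855.99 is false
  days since delivery ≤ 48 days: 3 ≤ 48 is true
  return reason = wrong-item: other == wrong-item is false
  days since delivery < 129 days: 3 < 129 is true
  packaging opened: yes → true
  NOT customer is a member: no → true
  item marked final-sale: no → false
  damaged in transit: no → false
  original tags attached: no → false
  NOT damaged in transit: no → true
  days since delivery between 112 days and 199 days: 3 in [112, 199] is false
  return reason ∈ {late, other, wrong-item}: other is in the set → true
  customer is a member: no → false
Combine:
[1.1.1.1] false OR false = false
[1.1.1.2] true AND false = false
[1.1.1] false OR false = false
[1.1] NOT false = true
[1.2.2] true → false = false
[1.2.3.1] true AND true = true
[1.2.3] NOT true = false
[1.2] false OR false OR false = false
[1] true → false = false
[2.1.1.1.2] false OR false = false
[2.1.1.1] true AND false = false
[2.1.1.2.1] false AND true = false
[2.1.1.2] NOT false = true
[2.1.1.3] false AND true AND false AND false = false
[2.1.1] false AND true AND false = false
[2.1] NOT false = true
[2] NOT true = false
[root] false → false (antecedent false ⇒ implication holds) = true
Overall: true → accepted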